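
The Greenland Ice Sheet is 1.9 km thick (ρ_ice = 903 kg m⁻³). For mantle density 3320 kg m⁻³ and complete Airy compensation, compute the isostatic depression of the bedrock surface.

0.517 km

In Airy isostatic equilibrium: the ice load ρ_ice t is balanced by mantle displaced below, ρ_m s.
s = t ρ_ice / ρ_m = 1.9 km × 903/3320 = 0.517 km.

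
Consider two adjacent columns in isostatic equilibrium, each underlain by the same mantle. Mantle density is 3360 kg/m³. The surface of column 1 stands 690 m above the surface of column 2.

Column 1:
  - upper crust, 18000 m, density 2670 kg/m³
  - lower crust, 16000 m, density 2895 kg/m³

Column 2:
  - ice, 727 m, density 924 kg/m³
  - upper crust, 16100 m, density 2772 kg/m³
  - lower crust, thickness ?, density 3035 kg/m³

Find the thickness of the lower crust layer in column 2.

19400 m

Take the compensation level at the base of the deeper column (depth z_c below the surface of column 1) and equate Σ ρ_i t_i down to z_c; mantle fills any gap and the z_c terms cancel.
Column 1: 18000×2670 + 16000×2895 + (z_c − 34000)×3360
Column 2: 690×0 + 727×924 + 16100×2772 + x×3035 + (z_c − 690 − 16827 − x)×3360
The z_c×3360 term appears on both sides and cancels. Collect the known terms of each column as K = Σ(ρt)_known − 3360 × (depth of known layers): K_1 = 94380000 − 3360×34000 = −19860000; K_2 = 45300948 − 3360×(690 + 16827) = −13556172.
Balance: K_1 = K_2 − x×(3360 − 3035), so x = (K_2 − K_1)/(3360 − 3035) = 6303830/325 = 19400 m.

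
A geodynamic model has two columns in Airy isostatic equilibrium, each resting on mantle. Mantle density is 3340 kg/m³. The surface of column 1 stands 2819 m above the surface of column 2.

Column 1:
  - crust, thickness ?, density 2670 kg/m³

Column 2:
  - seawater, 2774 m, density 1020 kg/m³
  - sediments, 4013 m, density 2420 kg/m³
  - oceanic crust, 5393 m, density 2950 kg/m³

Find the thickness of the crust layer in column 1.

Take the compensation level at the base of the deeper column (depth z_c below the surface of column 1) and equate Σ ρ_i t_i down to z_c; mantle fills any gap and the z_c terms cancel.
Column 1: x×2670 + (z_c − 0 − x)×3340
Column 2: 2819×0 + 2774×1020 + 4013×2420 + 5393×2950 + (z_c − 2819 − 12180)×3340
The z_c×3340 term appears on both sides and cancels. Collect the known terms of each column as K = Σ(ρt)_known − 3340 × (depth of known layers): K_1 = 0 − 3340×0 = 0; K_2 = 28450290 − 3340×(2819 + 12180) = −21646370.
Balance: K_1 − x×(3340 − 2670) = K_2, so x = (K_1 − K_2)/(3340 − 2670) = 21646400/670 = 32300 m.

32300 m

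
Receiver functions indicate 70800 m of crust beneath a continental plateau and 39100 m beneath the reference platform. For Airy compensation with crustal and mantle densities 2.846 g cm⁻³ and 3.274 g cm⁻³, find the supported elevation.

Excess crust Δ = 70800 m − 39100 m = 31700 m, split between elevation h and root r with h + r = Δ.
Airy balance ρ_c h = (ρ_m − ρ_c) r gives r = h ρ_c/(ρ_m − ρ_c), so h (1 + ρ_c/(ρ_m − ρ_c)) = Δ, i.e. h = Δ (ρ_m − ρ_c)/ρ_m.
h = 31700 m × 0.428/3.274 = 4140 m.

4140 m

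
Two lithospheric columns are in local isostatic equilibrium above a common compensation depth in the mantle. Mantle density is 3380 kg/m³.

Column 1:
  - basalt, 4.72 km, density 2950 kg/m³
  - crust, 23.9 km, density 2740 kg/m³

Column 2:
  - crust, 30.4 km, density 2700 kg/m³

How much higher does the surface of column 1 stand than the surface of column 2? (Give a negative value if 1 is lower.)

−0.99 km

For any compensation level in the mantle, the mantle terms cancel and isostasy reduces to e = (Σt_1 − Σt_2) − (Σ(ρt)_1 − Σ(ρt)_2) / ρ_m.
Σt_1 = 28.62 km; Σt_2 = 30.4 km; Σ(ρt)_1 = 79410; Σ(ρt)_2 = 82080 (in km·kg/m³).
e = (28.62 − 30.4) − (79410 − 82080) / 3380 = −0.99 km.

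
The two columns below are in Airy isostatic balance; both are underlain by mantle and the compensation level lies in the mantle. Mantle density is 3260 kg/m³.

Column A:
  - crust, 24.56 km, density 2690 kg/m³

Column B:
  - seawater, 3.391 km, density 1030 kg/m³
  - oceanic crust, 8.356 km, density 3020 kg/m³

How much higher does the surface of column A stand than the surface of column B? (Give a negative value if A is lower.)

For any compensation level in the mantle, the mantle terms cancel and isostasy reduces to e = (Σt_A − Σt_B) − (Σ(ρt)_A − Σ(ρt)_B) / ρ_m.
Σt_A = 24.56 km; Σt_B = 11.747 km; Σ(ρt)_A = 66066.4; Σ(ρt)_B = 28727.85 (in km·kg/m³).
e = (24.56 − 11.747) − (66066.4 − 28727.85) / 3260 = 1.36 km.

1.36 km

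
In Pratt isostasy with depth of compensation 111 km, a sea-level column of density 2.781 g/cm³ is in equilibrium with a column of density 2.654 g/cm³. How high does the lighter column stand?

ρ_ref D = ρ (D + h) → h = D (ρ_ref − ρ)/ρ.
h = 111 km × (2.781 − 2.654)/2.654 = 5.31 km.

5.31 km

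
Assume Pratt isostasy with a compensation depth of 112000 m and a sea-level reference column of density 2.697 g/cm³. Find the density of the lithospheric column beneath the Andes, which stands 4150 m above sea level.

Pratt balance: ρ_ref D = ρ (D + h).
ρ = ρ_ref D/(D + h) = 2.697 × 112000 m/(112000 m + 4150 m) = 2.6 g/cm³.

2.6 g/cm³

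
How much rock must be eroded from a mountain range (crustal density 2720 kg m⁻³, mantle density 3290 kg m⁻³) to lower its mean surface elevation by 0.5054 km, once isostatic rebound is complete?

Net drop Δ = e − u = e − e ρ_c/ρ_m = e (ρ_m − ρ_c)/ρ_m.
e = Δ ρ_m/(ρ_m − ρ_c) = 0.5054 km × 3290/570 = 2.92 km.

2.92 km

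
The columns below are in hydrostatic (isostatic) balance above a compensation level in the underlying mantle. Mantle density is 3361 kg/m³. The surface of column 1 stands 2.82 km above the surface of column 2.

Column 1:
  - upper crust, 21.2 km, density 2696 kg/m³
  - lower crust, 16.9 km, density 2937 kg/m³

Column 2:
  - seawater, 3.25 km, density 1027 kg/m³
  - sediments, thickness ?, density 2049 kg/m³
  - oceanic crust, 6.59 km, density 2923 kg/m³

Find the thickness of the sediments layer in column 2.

Take the compensation level at the base of the deeper column (depth z_c below the surface of column 1) and equate Σ ρ_i t_i down to z_c; mantle fills any gap and the z_c terms cancel.
Column 1: 21.2×2696 + 16.9×2937 + (z_c − 38.1)×3361
Column 2: 2.82×0 + 3.25×1027 + x×2049 + 6.59×2923 + (z_c − 2.82 − 9.84 − x)×3361
The z_c×3361 term appears on both sides and cancels. Collect the known terms of each column as K = Σ(ρt)_known − 3361 × (depth of known layers): K_1 = 106790.5 − 3361×38.1 = −21263.6; K_2 = 22600.32 − 3361×(2.82 + 9.84) = −19949.94.
Balance: K_1 = K_2 − x×(3361 − 2049), so x = (K_2 − K_1)/(3361 − 2049) = 1313.66/1312 = 1 km.

1 km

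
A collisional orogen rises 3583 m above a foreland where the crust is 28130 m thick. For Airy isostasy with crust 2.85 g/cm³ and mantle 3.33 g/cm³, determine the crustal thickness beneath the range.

53000 m

Root depth r = h ρ_c / (ρ_m − ρ_c) = 3583 m × 2.85 / 0.48 = 21270 m.
Total thickness = T + h + r = 28130 m + 3583 m + 21270 m = 53000 m.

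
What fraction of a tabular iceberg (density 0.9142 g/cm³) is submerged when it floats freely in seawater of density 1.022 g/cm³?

Submerged fraction = ρ_obj/ρ_fluid = 0.9142/1.022 = 0.895.

0.895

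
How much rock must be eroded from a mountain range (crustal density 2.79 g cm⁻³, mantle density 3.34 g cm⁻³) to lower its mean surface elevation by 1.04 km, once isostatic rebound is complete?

6.32 km

Net drop Δ = e − u = e − e ρ_c/ρ_m = e (ρ_m − ρ_c)/ρ_m.
e = Δ ρ_m/(ρ_m − ρ_c) = 1.04 km × 3.34/0.55 = 6.32 km.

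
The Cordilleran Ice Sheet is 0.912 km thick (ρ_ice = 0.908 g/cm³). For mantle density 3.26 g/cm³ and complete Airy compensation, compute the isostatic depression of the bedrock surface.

In Airy isostatic equilibrium: the ice load ρ_ice t is balanced by mantle displaced below, ρ_m s.
s = t ρ_ice / ρ_m = 0.912 km × 0.908/3.26 = 0.254 km.

0.254 km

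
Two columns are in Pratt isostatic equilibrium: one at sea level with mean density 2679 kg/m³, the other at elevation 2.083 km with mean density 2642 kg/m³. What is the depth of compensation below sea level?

149 km

ρ_ref D = ρ (D + h) → D (ρ_ref − ρ) = ρ h.
D = ρ h/(ρ_ref − ρ) = 2642 × 2.083 km/(2679 − 2642) = 149 km.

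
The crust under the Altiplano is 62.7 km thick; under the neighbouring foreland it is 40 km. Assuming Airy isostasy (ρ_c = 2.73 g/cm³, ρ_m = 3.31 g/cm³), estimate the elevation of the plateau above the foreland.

Excess crust Δ = 62.7 km − 40 km = 22.7 km, split between elevation h and root r with h + r = Δ.
Airy balance ρ_c h = (ρ_m − ρ_c) r gives r = h ρ_c/(ρ_m − ρ_c), so h (1 + ρ_c/(ρ_m − ρ_c)) = Δ, i.e. h = Δ (ρ_m − ρ_c)/ρ_m.
h = 22.7 km × 0.58/3.31 = 3.98 km.

3.98 km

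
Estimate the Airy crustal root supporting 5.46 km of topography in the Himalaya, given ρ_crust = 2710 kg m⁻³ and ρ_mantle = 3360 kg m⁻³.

22.8 km

By Archimedes' principle applied to the lithosphere: the weight of the topography is balanced by the buoyancy of the root, ρ_c h = (ρ_m − ρ_c) r.
r = h · ρ_c / (ρ_m − ρ_c) = 5.46 km × 2710 / (3360 − 2710) = 22.8 km.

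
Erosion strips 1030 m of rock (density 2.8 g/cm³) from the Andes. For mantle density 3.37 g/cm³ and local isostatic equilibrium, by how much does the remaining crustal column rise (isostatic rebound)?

856 m

Unloading: uplift u = e ρ_c/ρ_m = 1030 m × 2.8/3.37 = 856 m.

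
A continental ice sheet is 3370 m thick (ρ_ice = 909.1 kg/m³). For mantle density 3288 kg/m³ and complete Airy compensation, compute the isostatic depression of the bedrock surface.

932 m

Isostatic balance requires: the ice load ρ_ice t is balanced by mantle displaced below, ρ_m s.
s = t ρ_ice / ρ_m = 3370 m × 909.1/3288 = 932 m.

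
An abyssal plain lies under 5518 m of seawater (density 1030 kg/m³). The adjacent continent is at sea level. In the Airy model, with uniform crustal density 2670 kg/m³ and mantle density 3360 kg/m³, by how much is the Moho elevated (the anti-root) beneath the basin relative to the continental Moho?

By Archimedes' principle applied to the lithosphere: replacing crust with seawater at the top is compensated by replacing crust with mantle at the base: d (ρ_c − ρ_w) = a (ρ_m − ρ_c).
a = d (ρ_c − ρ_w)/(ρ_m − ρ_c) = 5518 m × 1640/690 = 13100 m.

13100 m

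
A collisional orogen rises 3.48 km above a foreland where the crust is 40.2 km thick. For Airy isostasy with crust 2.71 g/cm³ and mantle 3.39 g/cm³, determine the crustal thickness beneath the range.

57.5 km

Root depth r = h ρ_c / (ρ_m − ρ_c) = 3.48 km × 2.71 / 0.68 = 13.87 km.
Total thickness = T + h + r = 40.2 km + 3.48 km + 13.87 km = 57.5 km.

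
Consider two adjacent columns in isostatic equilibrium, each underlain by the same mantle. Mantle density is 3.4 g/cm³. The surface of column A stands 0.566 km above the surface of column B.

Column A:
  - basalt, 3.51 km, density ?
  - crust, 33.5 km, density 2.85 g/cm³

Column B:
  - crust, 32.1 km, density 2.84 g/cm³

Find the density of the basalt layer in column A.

2.98 g/cm³

Take the compensation level at the base of the deeper column (depth z_c below the surface of column A) and equate Σ ρ_i t_i down to z_c; mantle fills any gap and the z_c terms cancel.
Column A: 3.51×ρ + 33.5×2.85 + (z_c − 37.01)×3.4
Column B: 0.566×0 + 32.1×2.84 + (z_c − 0.566 − 32.1)×3.4
The z_c×3.4 term appears on both sides and cancels. Collect the known terms of each column as K = Σ(ρt)_known − 3.4 × (depth of known layers): K_A = 95.475 − 3.4×37.01 = −30.359; K_B = 91.164 − 3.4×(0.566 + 32.1) = −19.9004.
Balance: K_A + 3.51×ρ = K_B, so ρ = (K_B − K_A)/3.51 = 10.4586/3.51 = 2.98 g/cm³.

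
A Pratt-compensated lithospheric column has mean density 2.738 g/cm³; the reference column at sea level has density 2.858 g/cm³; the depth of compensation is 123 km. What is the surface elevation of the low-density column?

ρ_ref D = ρ (D + h) → h = D (ρ_ref − ρ)/ρ.
h = 123 km × (2.858 − 2.738)/2.738 = 5.39 km.

5.39 km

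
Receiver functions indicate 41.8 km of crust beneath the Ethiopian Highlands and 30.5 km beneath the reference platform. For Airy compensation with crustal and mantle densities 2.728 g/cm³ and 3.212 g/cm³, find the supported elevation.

1.7 km

Excess crust Δ = 41.8 km − 30.5 km = 11.3 km, split between elevation h and root r with h + r = Δ.
Airy balance ρ_c h = (ρ_m − ρ_c) r gives r = h ρ_c/(ρ_m − ρ_c), so h (1 + ρ_c/(ρ_m − ρ_c)) = Δ, i.e. h = Δ (ρ_m − ρ_c)/ρ_m.
h = 11.3 km × 0.484/3.212 = 1.7 km.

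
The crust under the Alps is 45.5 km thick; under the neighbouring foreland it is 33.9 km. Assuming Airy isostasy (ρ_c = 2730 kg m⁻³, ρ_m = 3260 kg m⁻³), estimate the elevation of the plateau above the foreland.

Excess crust Δ = 45.5 km − 33.9 km = 11.6 km, split between elevation h and root r with h + r = Δ.
Airy balance ρ_c h = (ρ_m − ρ_c) r gives r = h ρ_c/(ρ_m − ρ_c), so h (1 + ρ_c/(ρ_m − ρ_c)) = Δ, i.e. h = Δ (ρ_m − ρ_c)/ρ_m.
h = 11.6 km × 530/3260 = 1.89 km.

1.89 km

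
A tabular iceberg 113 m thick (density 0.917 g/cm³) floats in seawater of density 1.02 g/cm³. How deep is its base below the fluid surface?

Draft d = t ρ_obj/ρ_fluid = 113 m × 0.917/1.02 = 102 m.

102 m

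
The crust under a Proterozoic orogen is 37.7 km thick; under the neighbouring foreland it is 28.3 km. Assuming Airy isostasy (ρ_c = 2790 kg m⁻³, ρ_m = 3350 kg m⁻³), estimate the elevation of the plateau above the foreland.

Excess crust Δ = 37.7 km − 28.3 km = 9.4 km, split between elevation h and root r with h + r = Δ.
Airy balance ρ_c h = (ρ_m − ρ_c) r gives r = h ρ_c/(ρ_m − ρ_c), so h (1 + ρ_c/(ρ_m − ρ_c)) = Δ, i.e. h = Δ (ρ_m − ρ_c)/ρ_m.
h = 9.4 km × 560/3350 = 1.57 km.

1.57 km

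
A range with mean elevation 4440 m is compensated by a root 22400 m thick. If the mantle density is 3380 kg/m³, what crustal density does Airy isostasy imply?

2820 kg/m³

ρ_c h = (ρ_m − ρ_c) r → ρ_c (h + r) = ρ_m r → ρ_c = ρ_m r / (h + r).
ρ_c = 3380 × 22400 m / (4440 m + 22400 m) = 2820 kg/m³.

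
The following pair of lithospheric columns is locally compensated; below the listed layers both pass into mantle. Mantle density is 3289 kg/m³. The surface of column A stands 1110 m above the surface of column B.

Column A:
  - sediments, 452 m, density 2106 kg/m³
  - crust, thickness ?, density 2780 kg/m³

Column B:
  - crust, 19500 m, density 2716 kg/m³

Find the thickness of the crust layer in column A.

28100 m

Take the compensation level at the base of the deeper column (depth z_c below the surface of column A) and equate Σ ρ_i t_i down to z_c; mantle fills any gap and the z_c terms cancel.
Column A: 452×2106 + x×2780 + (z_c − 452 − x)×3289
Column B: 1110×0 + 19500×2716 + (z_c − 1110 − 19500)×3289
The z_c×3289 term appears on both sides and cancels. Collect the known terms of each column as K = Σ(ρt)_known − 3289 × (depth of known layers): K_A = 951912 − 3289×452 = −534716; K_B = 52962000 − 3289×(1110 + 19500) = −14824290.
Balance: K_A − x×(3289 − 2780) = K_B, so x = (K_A − K_B)/(3289 − 2780) = 14289600/509 = 28100 m.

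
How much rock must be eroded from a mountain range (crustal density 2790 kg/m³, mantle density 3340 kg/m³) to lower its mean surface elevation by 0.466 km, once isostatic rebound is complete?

2.83 km

Net drop Δ = e − u = e − e ρ_c/ρ_m = e (ρ_m − ρ_c)/ρ_m.
e = Δ ρ_m/(ρ_m − ρ_c) = 0.466 km × 3340/550 = 2.83 km.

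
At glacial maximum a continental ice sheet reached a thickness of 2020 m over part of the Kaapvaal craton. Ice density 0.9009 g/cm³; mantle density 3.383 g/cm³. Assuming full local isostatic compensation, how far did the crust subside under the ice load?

538 m

In Airy isostatic equilibrium: the ice load ρ_ice t is balanced by mantle displaced below, ρ_m s.
s = t ρ_ice / ρ_m = 2020 m × 0.9009/3.383 = 538 m.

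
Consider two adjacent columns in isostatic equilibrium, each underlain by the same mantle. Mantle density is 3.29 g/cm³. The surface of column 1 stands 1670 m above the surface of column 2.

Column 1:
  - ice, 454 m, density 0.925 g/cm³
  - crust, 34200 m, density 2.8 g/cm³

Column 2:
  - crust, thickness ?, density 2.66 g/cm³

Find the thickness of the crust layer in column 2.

19600 m

Take the compensation level at the base of the deeper column (depth z_c below the surface of column 1) and equate Σ ρ_i t_i down to z_c; mantle fills any gap and the z_c terms cancel.
Column 1: 454×0.925 + 34200×2.8 + (z_c − 34654)×3.29
Column 2: 1670×0 + x×2.66 + (z_c − 1670 − 0 − x)×3.29
The z_c×3.29 term appears on both sides and cancels. Collect the known terms of each column as K = Σ(ρt)_known − 3.29 × (depth of known layers): K_1 = 96179.95 − 3.29×34654 = −17831.71; K_2 = 0 − 3.29×(1670 + 0) = −5494.3.
Balance: K_1 = K_2 − x×(3.29 − 2.66), so x = (K_2 − K_1)/(3.29 − 2.66) = 12337.4/0.63 = 19600 m.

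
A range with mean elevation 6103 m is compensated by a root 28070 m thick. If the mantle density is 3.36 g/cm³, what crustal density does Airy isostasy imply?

2.76 g/cm³

ρ_c h = (ρ_m − ρ_c) r → ρ_c (h + r) = ρ_m r → ρ_c = ρ_m r / (h + r).
ρ_c = 3.36 × 28070 m / (6103 m + 28070 m) = 2.76 g/cm³.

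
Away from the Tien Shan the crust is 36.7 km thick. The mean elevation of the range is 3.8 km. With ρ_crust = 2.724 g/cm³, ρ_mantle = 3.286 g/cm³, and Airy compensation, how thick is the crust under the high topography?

58.9 km

Root depth r = h ρ_c / (ρ_m − ρ_c) = 3.8 km × 2.724 / 0.562 = 18.42 km.
Total thickness = T + h + r = 36.7 km + 3.8 km + 18.42 km = 58.9 km.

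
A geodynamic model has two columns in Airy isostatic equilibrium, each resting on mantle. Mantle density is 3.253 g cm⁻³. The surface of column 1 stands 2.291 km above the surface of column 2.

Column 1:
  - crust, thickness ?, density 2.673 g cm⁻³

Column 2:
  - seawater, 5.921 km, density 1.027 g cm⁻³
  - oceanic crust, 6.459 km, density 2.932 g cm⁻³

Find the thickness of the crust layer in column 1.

Take the compensation level at the base of the deeper column (depth z_c below the surface of column 1) and equate Σ ρ_i t_i down to z_c; mantle fills any gap and the z_c terms cancel.
Column 1: x×2.673 + (z_c − 0 − x)×3.253
Column 2: 2.291×0 + 5.921×1.027 + 6.459×2.932 + (z_c − 2.291 − 12.38)×3.253
The z_c×3.253 term appears on both sides and cancels. Collect the known terms of each column as K = Σ(ρt)_known − 3.253 × (depth of known layers): K_1 = 0 − 3.253×0 = 0; K_2 = 25.018655 − 3.253×(2.291 + 12.38) = −22.706108.
Balance: K_1 − x×(3.253 − 2.673) = K_2, so x = (K_1 − K_2)/(3.253 − 2.673) = 22.7061/0.58 = 39.1 km.

39.1 km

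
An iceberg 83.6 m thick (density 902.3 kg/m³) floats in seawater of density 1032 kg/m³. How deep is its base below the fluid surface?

73.1 m

Draft d = t ρ_obj/ρ_fluid = 83.6 m × 902.3/1032 = 73.1 m.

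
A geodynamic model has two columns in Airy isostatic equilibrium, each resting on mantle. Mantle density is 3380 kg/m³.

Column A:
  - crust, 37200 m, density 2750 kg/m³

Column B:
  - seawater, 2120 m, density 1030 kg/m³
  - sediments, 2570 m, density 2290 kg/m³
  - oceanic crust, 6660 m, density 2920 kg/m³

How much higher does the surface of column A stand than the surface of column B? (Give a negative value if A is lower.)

For any compensation level in the mantle, the mantle terms cancel and isostasy reduces to e = (Σt_A − Σt_B) − (Σ(ρt)_A − Σ(ρt)_B) / ρ_m.
Σt_A = 37200 m; Σt_B = 11350 m; Σ(ρt)_A = 102300000; Σ(ρt)_B = 27516100 (in m·kg/m³).
e = (37200 − 11350) − (102300000 − 27516100) / 3380 = 3720 m.

3720 m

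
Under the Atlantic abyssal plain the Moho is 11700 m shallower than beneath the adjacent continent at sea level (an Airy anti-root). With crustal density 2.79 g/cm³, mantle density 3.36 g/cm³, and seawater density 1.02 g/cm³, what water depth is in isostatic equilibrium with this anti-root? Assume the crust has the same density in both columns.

Replacing a thickness d of crust by seawater at the top must be balanced by replacing crust with mantle at the base: d (ρ_c − ρ_w) = a (ρ_m − ρ_c).
d = a (ρ_m − ρ_c)/(ρ_c − ρ_w) = 11700 m × 0.57/1.77 = 3770 m.

3770 m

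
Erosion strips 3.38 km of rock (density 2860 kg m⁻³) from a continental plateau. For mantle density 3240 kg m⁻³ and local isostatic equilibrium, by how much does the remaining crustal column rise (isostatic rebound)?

2.98 km

Unloading: uplift u = e ρ_c/ρ_m = 3.38 km × 2860/3240 = 2.98 km.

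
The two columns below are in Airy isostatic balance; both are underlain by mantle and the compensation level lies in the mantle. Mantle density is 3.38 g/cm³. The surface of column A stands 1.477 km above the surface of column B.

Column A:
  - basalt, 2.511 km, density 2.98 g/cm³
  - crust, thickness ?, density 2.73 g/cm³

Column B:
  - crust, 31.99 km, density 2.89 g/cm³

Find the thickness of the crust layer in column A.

30.3 km

Take the compensation level at the base of the deeper column (depth z_c below the surface of column A) and equate Σ ρ_i t_i down to z_c; mantle fills any gap and the z_c terms cancel.
Column A: 2.511×2.98 + x×2.73 + (z_c − 2.511 − x)×3.38
Column B: 1.477×0 + 31.99×2.89 + (z_c − 1.477 − 31.99)×3.38
The z_c×3.38 term appears on both sides and cancels. Collect the known terms of each column as K = Σ(ρt)_known − 3.38 × (depth of known layers): K_A = 7.48278 − 3.38×2.511 = −1.0044; K_B = 92.4511 − 3.38×(1.477 + 31.99) = −20.66736.
Balance: K_A − x×(3.38 − 2.73) = K_B, so x = (K_A − K_B)/(3.38 − 2.73) = 19.663/0.65 = 30.3 km.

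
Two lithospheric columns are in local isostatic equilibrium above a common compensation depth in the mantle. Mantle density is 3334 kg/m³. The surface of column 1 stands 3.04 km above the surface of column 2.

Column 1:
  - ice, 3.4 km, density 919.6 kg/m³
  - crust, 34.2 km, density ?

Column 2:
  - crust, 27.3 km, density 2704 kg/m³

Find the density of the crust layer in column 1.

2770 kg/m³

Take the compensation level at the base of the deeper column (depth z_c below the surface of column 1) and equate Σ ρ_i t_i down to z_c; mantle fills any gap and the z_c terms cancel.
Column 1: 3.4×919.6 + 34.2×ρ + (z_c − 37.6)×3334
Column 2: 3.04×0 + 27.3×2704 + (z_c − 3.04 − 27.3)×3334
The z_c×3334 term appears on both sides and cancels. Collect the known terms of each column as K = Σ(ρt)_known − 3334 × (depth of known layers): K_1 = 3126.64 − 3334×37.6 = −122231.76; K_2 = 73819.2 − 3334×(3.04 + 27.3) = −27334.36.
Balance: K_1 + 34.2×ρ = K_2, so ρ = (K_2 − K_1)/34.2 = 94897.4/34.2 = 2770 kg/m³.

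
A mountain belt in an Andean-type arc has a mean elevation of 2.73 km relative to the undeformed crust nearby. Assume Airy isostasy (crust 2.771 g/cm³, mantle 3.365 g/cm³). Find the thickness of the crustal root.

By Archimedes' principle applied to the lithosphere: the weight of the topography is balanced by the buoyancy of the root, ρ_c h = (ρ_m − ρ_c) r.
r = h · ρ_c / (ρ_m − ρ_c) = 2.73 km × 2.771 / (3.365 − 2.771) = 12.7 km.

12.7 km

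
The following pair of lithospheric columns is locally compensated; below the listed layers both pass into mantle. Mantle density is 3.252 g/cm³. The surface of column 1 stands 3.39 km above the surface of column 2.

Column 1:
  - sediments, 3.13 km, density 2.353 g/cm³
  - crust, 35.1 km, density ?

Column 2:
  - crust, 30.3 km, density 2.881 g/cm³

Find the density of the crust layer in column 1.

Take the compensation level at the base of the deeper column (depth z_c below the surface of column 1) and equate Σ ρ_i t_i down to z_c; mantle fills any gap and the z_c terms cancel.
Column 1: 3.13×2.353 + 35.1×ρ + (z_c − 38.23)×3.252
Column 2: 3.39×0 + 30.3×2.881 + (z_c − 3.39 − 30.3)×3.252
The z_c×3.252 term appears on both sides and cancels. Collect the known terms of each column as K = Σ(ρt)_known − 3.252 × (depth of known layers): K_1 = 7.36489 − 3.252×38.23 = −116.95907; K_2 = 87.2943 − 3.252×(3.39 + 30.3) = −22.26558.
Balance: K_1 + 35.1×ρ = K_2, so ρ = (K_2 − K_1)/35.1 = 94.6935/35.1 = 2.7 g/cm³.

2.7 g/cm³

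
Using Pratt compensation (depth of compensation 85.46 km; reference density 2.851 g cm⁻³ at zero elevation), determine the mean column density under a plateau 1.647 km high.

Pratt balance: ρ_ref D = ρ (D + h).
ρ = ρ_ref D/(D + h) = 2.851 × 85.46 km/(85.46 km + 1.647 km) = 2.8 g cm⁻³.

2.8 g cm⁻³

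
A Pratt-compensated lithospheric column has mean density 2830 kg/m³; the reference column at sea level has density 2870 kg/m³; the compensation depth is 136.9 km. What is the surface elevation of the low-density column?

ρ_ref D = ρ (D + h) → h = D (ρ_ref − ρ)/ρ.
h = 136.9 km × (2870 − 2830)/2830 = 1.93 km.

1.93 km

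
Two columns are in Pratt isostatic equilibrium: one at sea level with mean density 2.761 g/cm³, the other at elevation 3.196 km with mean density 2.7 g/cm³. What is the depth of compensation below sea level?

141 km

ρ_ref D = ρ (D + h) → D (ρ_ref − ρ) = ρ h.
D = ρ h/(ρ_ref − ρ) = 2.7 × 3.196 km/(2.761 − 2.7) = 141 km.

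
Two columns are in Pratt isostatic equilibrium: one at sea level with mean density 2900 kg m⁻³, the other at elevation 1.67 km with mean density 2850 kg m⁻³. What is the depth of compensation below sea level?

95.2 km

ρ_ref D = ρ (D + h) → D (ρ_ref − ρ) = ρ h.
D = ρ h/(ρ_ref − ρ) = 2850 × 1.67 km/(2900 − 2850) = 95.2 km.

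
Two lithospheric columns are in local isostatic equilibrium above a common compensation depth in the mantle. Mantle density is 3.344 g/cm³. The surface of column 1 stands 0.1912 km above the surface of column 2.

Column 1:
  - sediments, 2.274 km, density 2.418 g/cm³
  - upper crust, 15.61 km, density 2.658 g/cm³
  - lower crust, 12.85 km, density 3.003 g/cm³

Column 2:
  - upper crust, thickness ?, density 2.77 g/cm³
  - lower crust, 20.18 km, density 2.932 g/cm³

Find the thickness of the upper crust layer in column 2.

14.4 km

Take the compensation level at the base of the deeper column (depth z_c below the surface of column 1) and equate Σ ρ_i t_i down to z_c; mantle fills any gap and the z_c terms cancel.
Column 1: 2.274×2.418 + 15.61×2.658 + 12.85×3.003 + (z_c − 30.734)×3.344
Column 2: 0.1912×0 + x×2.77 + 20.18×2.932 + (z_c − 0.1912 − 20.18 − x)×3.344
The z_c×3.344 term appears on both sides and cancels. Collect the known terms of each column as K = Σ(ρt)_known − 3.344 × (depth of known layers): K_1 = 85.578462 − 3.344×30.734 = −17.196034; K_2 = 59.16776 − 3.344×(0.1912 + 20.18) = −8.9535328.
Balance: K_1 = K_2 − x×(3.344 − 2.77), so x = (K_2 − K_1)/(3.344 − 2.77) = 8.2425/0.574 = 14.4 km.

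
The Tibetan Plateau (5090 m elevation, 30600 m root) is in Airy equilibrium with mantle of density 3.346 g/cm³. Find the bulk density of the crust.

2.87 g/cm³

ρ_c h = (ρ_m − ρ_c) r → ρ_c (h + r) = ρ_m r → ρ_c = ρ_m r / (h + r).
ρ_c = 3.346 × 30600 m / (5090 m + 30600 m) = 2.87 g/cm³.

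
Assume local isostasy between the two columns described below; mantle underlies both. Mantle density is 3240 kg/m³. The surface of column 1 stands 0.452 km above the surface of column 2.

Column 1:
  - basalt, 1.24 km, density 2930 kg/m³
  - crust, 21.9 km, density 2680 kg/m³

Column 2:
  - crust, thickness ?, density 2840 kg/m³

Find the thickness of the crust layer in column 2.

28 km

Take the compensation level at the base of the deeper column (depth z_c below the surface of column 1) and equate Σ ρ_i t_i down to z_c; mantle fills any gap and the z_c terms cancel.
Column 1: 1.24×2930 + 21.9×2680 + (z_c − 23.14)×3240
Column 2: 0.452×0 + x×2840 + (z_c − 0.452 − 0 − x)×3240
The z_c×3240 term appears on both sides and cancels. Collect the known terms of each column as K = Σ(ρt)_known − 3240 × (depth of known layers): K_1 = 62325.2 − 3240×23.14 = −12648.4; K_2 = 0 − 3240×(0.452 + 0) = −1464.48.
Balance: K_1 = K_2 − x×(3240 − 2840), so x = (K_2 − K_1)/(3240 − 2840) = 11183.9/400 = 28 km.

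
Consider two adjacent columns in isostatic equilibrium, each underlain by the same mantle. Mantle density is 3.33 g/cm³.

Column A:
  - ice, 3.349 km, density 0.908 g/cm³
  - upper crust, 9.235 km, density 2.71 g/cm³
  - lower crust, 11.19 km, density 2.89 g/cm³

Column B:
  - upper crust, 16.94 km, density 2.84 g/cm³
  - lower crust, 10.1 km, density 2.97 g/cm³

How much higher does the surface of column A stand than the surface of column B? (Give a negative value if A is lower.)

2.05 km

For any compensation level in the mantle, the mantle terms cancel and isostasy reduces to e = (Σt_A − Σt_B) − (Σ(ρt)_A − Σ(ρt)_B) / ρ_m.
Σt_A = 23.774 km; Σt_B = 27.04 km; Σ(ρt)_A = 60.406842; Σ(ρt)_B = 78.1066 (in km·g/cm³).
e = (23.774 − 27.04) − (60.406842 − 78.1066) / 3.33 = 2.05 km.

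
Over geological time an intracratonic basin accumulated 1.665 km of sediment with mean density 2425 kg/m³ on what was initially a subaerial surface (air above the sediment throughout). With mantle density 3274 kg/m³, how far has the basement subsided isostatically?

1.23 km

Subaerial load: s = t ρ_sed / ρ_m = 1.665 km × 2425/3274 = 1.23 km.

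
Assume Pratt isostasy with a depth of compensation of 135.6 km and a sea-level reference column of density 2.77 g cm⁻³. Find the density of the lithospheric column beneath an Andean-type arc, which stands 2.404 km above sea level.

2.72 g cm⁻³

Pratt balance: ρ_ref D = ρ (D + h).
ρ = ρ_ref D/(D + h) = 2.77 × 135.6 km/(135.6 km + 2.404 km) = 2.72 g cm⁻³.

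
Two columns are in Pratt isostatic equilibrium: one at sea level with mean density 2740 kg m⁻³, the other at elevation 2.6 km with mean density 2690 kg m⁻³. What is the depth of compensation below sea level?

140 km

ρ_ref D = ρ (D + h) → D (ρ_ref − ρ) = ρ h.
D = ρ h/(ρ_ref − ρ) = 2690 × 2.6 km/(2740 − 2690) = 140 km.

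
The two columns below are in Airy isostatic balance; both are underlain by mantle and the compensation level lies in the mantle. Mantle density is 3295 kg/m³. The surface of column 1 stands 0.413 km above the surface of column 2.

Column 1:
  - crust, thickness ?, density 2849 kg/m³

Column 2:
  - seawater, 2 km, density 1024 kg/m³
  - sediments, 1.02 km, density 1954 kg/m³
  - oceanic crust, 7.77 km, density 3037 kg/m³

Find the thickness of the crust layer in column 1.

Take the compensation level at the base of the deeper column (depth z_c below the surface of column 1) and equate Σ ρ_i t_i down to z_c; mantle fills any gap and the z_c terms cancel.
Column 1: x×2849 + (z_c − 0 − x)×3295
Column 2: 0.413×0 + 2×1024 + 1.02×1954 + 7.77×3037 + (z_c − 0.413 − 10.79)×3295
The z_c×3295 term appears on both sides and cancels. Collect the known terms of each column as K = Σ(ρt)_known − 3295 × (depth of known layers): K_1 = 0 − 3295×0 = 0; K_2 = 27638.57 − 3295×(0.413 + 10.79) = −9275.315.
Balance: K_1 − x×(3295 − 2849) = K_2, so x = (K_1 − K_2)/(3295 − 2849) = 9275.32/446 = 20.8 km.

20.8 km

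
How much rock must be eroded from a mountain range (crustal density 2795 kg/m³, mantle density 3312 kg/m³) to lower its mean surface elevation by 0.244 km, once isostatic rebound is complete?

Net drop Δ = e − u = e − e ρ_c/ρ_m = e (ρ_m − ρ_c)/ρ_m.
e = Δ ρ_m/(ρ_m − ρ_c) = 0.244 km × 3312/517 = 1.56 km.

1.56 km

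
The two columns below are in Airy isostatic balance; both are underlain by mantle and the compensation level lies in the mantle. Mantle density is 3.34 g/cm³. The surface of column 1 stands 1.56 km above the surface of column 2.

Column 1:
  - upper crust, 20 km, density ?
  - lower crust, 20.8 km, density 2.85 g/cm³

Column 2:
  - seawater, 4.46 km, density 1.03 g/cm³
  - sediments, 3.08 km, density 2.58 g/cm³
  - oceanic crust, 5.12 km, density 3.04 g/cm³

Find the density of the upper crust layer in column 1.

Take the compensation level at the base of the deeper column (depth z_c below the surface of column 1) and equate Σ ρ_i t_i down to z_c; mantle fills any gap and the z_c terms cancel.
Column 1: 20×ρ + 20.8×2.85 + (z_c − 40.8)×3.34
Column 2: 1.56×0 + 4.46×1.03 + 3.08×2.58 + 5.12×3.04 + (z_c − 1.56 − 12.66)×3.34
The z_c×3.34 term appears on both sides and cancels. Collect the known terms of each column as K = Σ(ρt)_known − 3.34 × (depth of known layers): K_1 = 59.28 − 3.34×40.8 = −76.992; K_2 = 28.105 − 3.34×(1.56 + 12.66) = −19.3898.
Balance: K_1 + 20×ρ = K_2, so ρ = (K_2 − K_1)/20 = 57.6022/20 = 2.88 g/cm³.

2.88 g/cm³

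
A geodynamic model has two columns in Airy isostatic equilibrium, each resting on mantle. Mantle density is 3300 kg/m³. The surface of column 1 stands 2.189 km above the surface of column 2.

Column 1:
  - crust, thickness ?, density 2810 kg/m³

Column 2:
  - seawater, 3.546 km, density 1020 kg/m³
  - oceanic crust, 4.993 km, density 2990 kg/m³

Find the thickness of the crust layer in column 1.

34.4 km

Take the compensation level at the base of the deeper column (depth z_c below the surface of column 1) and equate Σ ρ_i t_i down to z_c; mantle fills any gap and the z_c terms cancel.
Column 1: x×2810 + (z_c − 0 − x)×3300
Column 2: 2.189×0 + 3.546×1020 + 4.993×2990 + (z_c − 2.189 − 8.539)×3300
The z_c×3300 term appears on both sides and cancels. Collect the known terms of each column as K = Σ(ρt)_known − 3300 × (depth of known layers): K_1 = 0 − 3300×0 = 0; K_2 = 18545.99 − 3300×(2.189 + 8.539) = −16856.41.
Balance: K_1 − x×(3300 − 2810) = K_2, so x = (K_1 − K_2)/(3300 − 2810) = 16856.4/490 = 34.4 km.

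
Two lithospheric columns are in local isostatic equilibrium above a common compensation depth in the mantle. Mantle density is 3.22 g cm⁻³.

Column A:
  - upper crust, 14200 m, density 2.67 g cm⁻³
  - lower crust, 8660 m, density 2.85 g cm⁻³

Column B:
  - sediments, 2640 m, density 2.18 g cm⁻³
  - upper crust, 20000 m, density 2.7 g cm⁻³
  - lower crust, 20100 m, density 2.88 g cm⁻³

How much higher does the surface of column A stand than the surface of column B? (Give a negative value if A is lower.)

For any compensation level in the mantle, the mantle terms cancel and isostasy reduces to e = (Σt_A − Σt_B) − (Σ(ρt)_A − Σ(ρt)_B) / ρ_m.
Σt_A = 22860 m; Σt_B = 42740 m; Σ(ρt)_A = 62595; Σ(ρt)_B = 117643.2 (in m·g cm⁻³).
e = (22860 − 42740) − (62595 − 117643.2) / 3.22 = −2780 m.

−2780 m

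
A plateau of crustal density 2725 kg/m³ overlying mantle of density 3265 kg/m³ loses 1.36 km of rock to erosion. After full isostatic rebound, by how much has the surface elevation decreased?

Rebound u = e ρ_c/ρ_m = 1.36 km × 2725/3265 = 1.135 km.
Net surface drop = e − u = 1.36 km − 1.135 km = e (ρ_m − ρ_c)/ρ_m = 0.225 km.

0.225 km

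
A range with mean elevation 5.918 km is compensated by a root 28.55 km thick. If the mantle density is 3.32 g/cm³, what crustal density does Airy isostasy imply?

ρ_c h = (ρ_m − ρ_c) r → ρ_c (h + r) = ρ_m r → ρ_c = ρ_m r / (h + r).
ρ_c = 3.32 × 28.55 km / (5.918 km + 28.55 km) = 2.75 g/cm³.

2.75 g/cm³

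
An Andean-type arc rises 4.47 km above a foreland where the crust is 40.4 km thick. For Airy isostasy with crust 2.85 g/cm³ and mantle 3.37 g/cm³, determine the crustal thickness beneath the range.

69.4 km

Root depth r = h ρ_c / (ρ_m − ρ_c) = 4.47 km × 2.85 / 0.52 = 24.5 km.
Total thickness = T + h + r = 40.4 km + 4.47 km + 24.5 km = 69.4 km.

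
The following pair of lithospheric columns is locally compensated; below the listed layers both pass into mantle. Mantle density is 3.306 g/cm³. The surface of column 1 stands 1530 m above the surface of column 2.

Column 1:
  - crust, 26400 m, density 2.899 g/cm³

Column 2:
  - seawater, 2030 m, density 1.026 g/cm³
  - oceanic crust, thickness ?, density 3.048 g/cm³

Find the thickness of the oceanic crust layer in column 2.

4100 m

Take the compensation level at the base of the deeper column (depth z_c below the surface of column 1) and equate Σ ρ_i t_i down to z_c; mantle fills any gap and the z_c terms cancel.
Column 1: 26400×2.899 + (z_c − 26400)×3.306
Column 2: 1530×0 + 2030×1.026 + x×3.048 + (z_c − 1530 − 2030 − x)×3.306
The z_c×3.306 term appears on both sides and cancels. Collect the known terms of each column as K = Σ(ρt)_known − 3.306 × (depth of known layers): K_1 = 76533.6 − 3.306×26400 = −10744.8; K_2 = 2082.78 − 3.306×(1530 + 2030) = −9686.58.
Balance: K_1 = K_2 − x×(3.306 − 3.048), so x = (K_2 − K_1)/(3.306 − 3.048) = 1058.22/0.258 = 4100 m.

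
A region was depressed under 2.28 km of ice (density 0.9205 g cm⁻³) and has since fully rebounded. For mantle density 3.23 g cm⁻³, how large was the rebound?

Removing the load lets mantle flow back in; uplift u satisfies ρ_ice t = ρ_m u.
u = t ρ_ice/ρ_m = 2.28 km × 0.9205/3.23 = 0.65 km.

0.65 km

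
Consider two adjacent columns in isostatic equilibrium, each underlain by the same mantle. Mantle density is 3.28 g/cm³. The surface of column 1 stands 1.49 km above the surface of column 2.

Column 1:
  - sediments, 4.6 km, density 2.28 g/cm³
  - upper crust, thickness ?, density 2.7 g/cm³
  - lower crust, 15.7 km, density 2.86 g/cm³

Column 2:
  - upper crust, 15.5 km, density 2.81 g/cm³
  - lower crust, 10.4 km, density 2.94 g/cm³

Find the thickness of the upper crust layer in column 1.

Take the compensation level at the base of the deeper column (depth z_c below the surface of column 1) and equate Σ ρ_i t_i down to z_c; mantle fills any gap and the z_c terms cancel.
Column 1: 4.6×2.28 + x×2.7 + 15.7×2.86 + (z_c − 20.3 − x)×3.28
Column 2: 1.49×0 + 15.5×2.81 + 10.4×2.94 + (z_c − 1.49 − 25.9)×3.28
The z_c×3.28 term appears on both sides and cancels. Collect the known terms of each column as K = Σ(ρt)_known − 3.28 × (depth of known layers): K_1 = 55.39 − 3.28×20.3 = −11.194; K_2 = 74.131 − 3.28×(1.49 + 25.9) = −15.7082.
Balance: K_1 − x×(3.28 − 2.7) = K_2, so x = (K_1 − K_2)/(3.28 − 2.7) = 4.5142/0.58 = 7.78 km.

7.78 km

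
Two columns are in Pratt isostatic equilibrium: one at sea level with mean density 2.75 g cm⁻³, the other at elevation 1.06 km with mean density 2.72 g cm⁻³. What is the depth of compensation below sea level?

ρ_ref D = ρ (D + h) → D (ρ_ref − ρ) = ρ h.
D = ρ h/(ρ_ref − ρ) = 2.72 × 1.06 km/(2.75 − 2.72) = 96.1 km.

96.1 km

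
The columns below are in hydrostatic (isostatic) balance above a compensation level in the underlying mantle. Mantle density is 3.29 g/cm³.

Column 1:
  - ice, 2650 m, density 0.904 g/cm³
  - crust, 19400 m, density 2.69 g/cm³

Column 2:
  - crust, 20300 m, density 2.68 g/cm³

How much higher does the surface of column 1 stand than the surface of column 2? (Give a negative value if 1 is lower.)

For any compensation level in the mantle, the mantle terms cancel and isostasy reduces to e = (Σt_1 − Σt_2) − (Σ(ρt)_1 − Σ(ρt)_2) / ρ_m.
Σt_1 = 22050 m; Σt_2 = 20300 m; Σ(ρt)_1 = 54581.6; Σ(ρt)_2 = 54404 (in m·g/cm³).
e = (22050 − 20300) − (54581.6 − 54404) / 3.29 = 1700 m.

1700 m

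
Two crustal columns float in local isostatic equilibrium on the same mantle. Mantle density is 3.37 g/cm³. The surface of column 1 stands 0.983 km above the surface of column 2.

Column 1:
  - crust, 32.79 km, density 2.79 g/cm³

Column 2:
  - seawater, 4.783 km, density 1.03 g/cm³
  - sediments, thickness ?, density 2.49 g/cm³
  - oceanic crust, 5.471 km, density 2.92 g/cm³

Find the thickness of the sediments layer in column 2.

2.33 km

Take the compensation level at the base of the deeper column (depth z_c below the surface of column 1) and equate Σ ρ_i t_i down to z_c; mantle fills any gap and the z_c terms cancel.
Column 1: 32.79×2.79 + (z_c − 32.79)×3.37
Column 2: 0.983×0 + 4.783×1.03 + x×2.49 + 5.471×2.92 + (z_c − 0.983 − 10.254 − x)×3.37
The z_c×3.37 term appears on both sides and cancels. Collect the known terms of each column as K = Σ(ρt)_known − 3.37 × (depth of known layers): K_1 = 91.4841 − 3.37×32.79 = −19.0182; K_2 = 20.90181 − 3.37×(0.983 + 10.254) = −16.96688.
Balance: K_1 = K_2 − x×(3.37 − 2.49), so x = (K_2 − K_1)/(3.37 − 2.49) = 2.05132/0.88 = 2.33 km.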